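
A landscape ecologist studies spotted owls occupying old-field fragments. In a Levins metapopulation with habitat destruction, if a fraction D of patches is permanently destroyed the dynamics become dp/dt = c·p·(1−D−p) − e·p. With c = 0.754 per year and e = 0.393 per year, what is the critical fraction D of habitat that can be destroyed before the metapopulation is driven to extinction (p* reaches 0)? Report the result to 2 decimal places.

The nontrivial equilibrium is p* = (1−D) − e/c; extinction occurs when this hits zero.
So D_crit = 1 − e/c = 1 − 0.393/0.754 = 1 − 0.5212 = 0.4788.
This equals the undisturbed p*, a classic result of Lande's extension.

0.48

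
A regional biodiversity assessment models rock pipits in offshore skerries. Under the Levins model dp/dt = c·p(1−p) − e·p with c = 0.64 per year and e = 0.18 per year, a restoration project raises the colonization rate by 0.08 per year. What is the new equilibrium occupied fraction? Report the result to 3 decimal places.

Before: p* = 1 − 0.18/0.64 = 0.7188.
After the change, c = 0.72, e = 0.18, so p* = 1 − 0.18/0.72 = 0.7500.

0.750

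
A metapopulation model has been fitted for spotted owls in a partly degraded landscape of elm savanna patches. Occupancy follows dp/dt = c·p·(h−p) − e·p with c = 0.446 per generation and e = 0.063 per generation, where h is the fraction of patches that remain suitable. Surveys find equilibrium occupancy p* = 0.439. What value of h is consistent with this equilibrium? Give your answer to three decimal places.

At equilibrium c(h−p*) = e, so h = p* + e/c.
h = 0.439 + 0.063/0.446 = 0.439 + 0.1413 = 0.5803.

0.580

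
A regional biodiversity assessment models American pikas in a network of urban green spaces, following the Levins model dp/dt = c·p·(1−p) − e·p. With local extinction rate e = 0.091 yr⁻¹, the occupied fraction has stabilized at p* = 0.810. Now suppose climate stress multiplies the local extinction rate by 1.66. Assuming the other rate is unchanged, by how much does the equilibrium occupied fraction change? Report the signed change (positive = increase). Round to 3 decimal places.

Balance c(1−p*) = e gives c = e/(1 − 0.81000) = 0.091/0.19000 = 0.47895.
New p* = 1 − e/c = 1 − 0.15106/0.47895 = 0.68460.
Δp* = 0.68460 − 0.81000 = -0.12540.

-0.125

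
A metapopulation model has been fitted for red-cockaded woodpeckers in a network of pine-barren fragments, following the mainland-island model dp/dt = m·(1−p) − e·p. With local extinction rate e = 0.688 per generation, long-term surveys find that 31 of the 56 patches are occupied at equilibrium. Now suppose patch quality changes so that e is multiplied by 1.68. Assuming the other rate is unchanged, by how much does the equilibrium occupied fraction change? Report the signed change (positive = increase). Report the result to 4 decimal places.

-0.1289

Observed p* = 31/56 = 0.55357.
Balance m(1−p*) = e·p* gives m = e·p*/(1−p*) = 0.688×0.55357/0.44643 = 0.85312.
New p* = m/(m+e) = 0.85312/(0.85312+1.15584) = 0.42466.
Δp* = 0.42466 − 0.55357 = -0.12891.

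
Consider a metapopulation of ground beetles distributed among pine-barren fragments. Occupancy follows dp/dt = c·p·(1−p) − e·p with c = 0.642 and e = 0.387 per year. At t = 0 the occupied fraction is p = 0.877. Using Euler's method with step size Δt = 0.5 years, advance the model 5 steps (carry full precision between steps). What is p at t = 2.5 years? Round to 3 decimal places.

Update rule: p ← p + [c·p·(1−p) − e·p]·Δt with Δt = 0.5.
t = 0.5: p = 0.87700 + (-0.13507) = 0.74193
t = 1: p = 0.74193 + (-0.08210) = 0.65983
t = 1.5: p = 0.65983 + (-0.05563) = 0.60420
t = 2: p = 0.60420 + (-0.04015) = 0.56405
t = 2.5: p = 0.56405 + (-0.03021) = 0.53384

0.534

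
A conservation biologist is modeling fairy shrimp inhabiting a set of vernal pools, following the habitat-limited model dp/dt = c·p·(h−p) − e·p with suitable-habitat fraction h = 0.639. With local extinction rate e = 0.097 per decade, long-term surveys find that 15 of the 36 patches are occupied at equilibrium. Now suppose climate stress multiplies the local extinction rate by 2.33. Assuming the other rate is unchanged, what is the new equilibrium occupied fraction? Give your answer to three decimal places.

0.121

Observed p* = 15/36 = 0.41667.
Balance c(h−p*) = e gives c = e/(0.639 − 0.41667) = 0.097/0.22233 = 0.43629.
New p* = 0.639 − e/c = 0.639 − 0.22601/0.43629 = 0.12097.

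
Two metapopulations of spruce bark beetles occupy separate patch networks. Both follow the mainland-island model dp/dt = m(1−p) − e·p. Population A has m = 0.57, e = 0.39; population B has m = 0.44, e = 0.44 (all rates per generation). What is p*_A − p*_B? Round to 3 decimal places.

0.094

A: p*_A = m/(m+e) = 0.57/0.9600 = 0.5938.
B: p*_B = 0.44/0.8800 = 0.5000.
p*_A − p*_B = 0.5938 − 0.5000 = 0.0938.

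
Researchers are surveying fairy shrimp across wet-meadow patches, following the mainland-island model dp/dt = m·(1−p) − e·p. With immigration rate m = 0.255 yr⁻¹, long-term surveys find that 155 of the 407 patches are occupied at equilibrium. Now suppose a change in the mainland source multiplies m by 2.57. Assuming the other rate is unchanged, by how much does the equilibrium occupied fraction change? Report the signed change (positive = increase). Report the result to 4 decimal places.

0.2317

Observed p* = 155/407 = 0.38084.
Balance m(1−p*) = e·p* gives e = m(1−p*)/p* = 0.255×0.61916/0.38084 = 0.41457.
New p* = m/(m+e) = 0.65535/(0.65535+0.41457) = 0.61252.
Δp* = 0.61252 − 0.38084 = +0.23168.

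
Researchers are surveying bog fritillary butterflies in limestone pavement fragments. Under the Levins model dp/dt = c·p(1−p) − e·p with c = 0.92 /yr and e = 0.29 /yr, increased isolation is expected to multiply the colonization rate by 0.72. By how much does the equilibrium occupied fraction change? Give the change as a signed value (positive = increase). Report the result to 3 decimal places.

-0.123

Before: p* = 1 − 0.29/0.92 = 0.6848.
After the change, c = 0.6624, e = 0.29, so p* = 1 − 0.29/0.6624 = 0.5622.
Δp* = 0.5622 − 0.6848 = -0.1226.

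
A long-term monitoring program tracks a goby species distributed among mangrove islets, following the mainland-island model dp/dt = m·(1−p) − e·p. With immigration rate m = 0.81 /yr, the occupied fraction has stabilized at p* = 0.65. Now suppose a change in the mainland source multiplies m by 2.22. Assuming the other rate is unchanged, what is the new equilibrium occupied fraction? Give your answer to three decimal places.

Balance m(1−p*) = e·p* gives e = m(1−p*)/p* = 0.81×0.35000/0.65000 = 0.43615.
New p* = m/(m+e) = 1.79820/(1.79820+0.43615) = 0.80480.

0.805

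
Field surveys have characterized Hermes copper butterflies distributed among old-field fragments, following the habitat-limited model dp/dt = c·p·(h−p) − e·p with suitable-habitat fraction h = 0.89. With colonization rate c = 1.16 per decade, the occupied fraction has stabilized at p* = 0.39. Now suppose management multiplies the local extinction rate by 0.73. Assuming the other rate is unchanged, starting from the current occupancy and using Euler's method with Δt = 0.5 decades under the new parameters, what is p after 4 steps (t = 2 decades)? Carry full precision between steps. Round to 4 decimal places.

Balance c(h−p*) = e gives e = 1.16×(0.89 − 0.39000) = 0.58000.
Starting from p₀ = 0.39000; update p ← p + (dp/dt)·Δt with the new parameters.
  1  |  dp/dt·Δt = +0.030537  |  p_1 = 0.420537
  2  |  dp/dt·Δt = +0.025480  |  p_2 = 0.446017
  3  |  dp/dt·Δt = +0.020432  |  p_3 = 0.466449
  4  |  dp/dt·Δt = +0.015840  |  p_4 = 0.482289

0.4823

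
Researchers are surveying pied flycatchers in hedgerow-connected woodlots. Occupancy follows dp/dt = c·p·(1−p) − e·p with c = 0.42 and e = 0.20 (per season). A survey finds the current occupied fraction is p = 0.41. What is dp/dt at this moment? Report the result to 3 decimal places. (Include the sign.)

Colonization term: c·p·(1−p) = 0.42×0.41×0.5900 = 0.10160.
Extinction term: e·p = 0.08200.
dp/dt = 0.10160 − 0.08200 = 0.01960.

0.020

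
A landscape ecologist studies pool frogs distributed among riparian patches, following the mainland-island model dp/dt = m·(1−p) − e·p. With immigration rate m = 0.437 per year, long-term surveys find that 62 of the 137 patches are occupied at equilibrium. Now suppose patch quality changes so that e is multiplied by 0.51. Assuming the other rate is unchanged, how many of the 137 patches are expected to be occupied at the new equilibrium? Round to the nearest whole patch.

85

Observed p* = 62/137 = 0.45255.
Balance m(1−p*) = e·p* gives e = m(1−p*)/p* = 0.437×0.54745/0.45255 = 0.52864.
New p* = m/(m+e) = 0.43700/(0.43700+0.26961) = 0.61845.
Expected occupied = 137 × 0.61845 = 84.73 ≈ 85.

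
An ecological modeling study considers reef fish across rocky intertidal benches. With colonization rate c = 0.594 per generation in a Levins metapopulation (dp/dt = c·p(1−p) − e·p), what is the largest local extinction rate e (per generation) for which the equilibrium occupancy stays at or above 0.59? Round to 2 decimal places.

1 − e/c ≥ 0.59 ⇒ e ≤ c(1 − 0.59) = 0.594 × 0.4100.
e_max = 0.2435.

0.24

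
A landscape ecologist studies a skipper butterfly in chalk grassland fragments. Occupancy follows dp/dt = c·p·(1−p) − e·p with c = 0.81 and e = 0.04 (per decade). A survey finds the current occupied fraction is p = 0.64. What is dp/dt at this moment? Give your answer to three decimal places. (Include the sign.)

0.161

Colonization term: c·p·(1−p) = 0.81×0.64×0.3600 = 0.18662.
Extinction term: e·p = 0.02560.
dp/dt = 0.18662 − 0.02560 = 0.16102.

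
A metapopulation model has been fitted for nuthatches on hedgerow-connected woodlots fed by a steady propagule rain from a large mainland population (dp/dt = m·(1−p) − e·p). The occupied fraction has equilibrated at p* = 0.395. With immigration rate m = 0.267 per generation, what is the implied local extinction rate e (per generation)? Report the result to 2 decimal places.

At equilibrium m(1−p*) = e·p*, so e = m(1−p*)/p*.
e = 0.267 × 0.6050 / 0.395 = 0.4089.

0.41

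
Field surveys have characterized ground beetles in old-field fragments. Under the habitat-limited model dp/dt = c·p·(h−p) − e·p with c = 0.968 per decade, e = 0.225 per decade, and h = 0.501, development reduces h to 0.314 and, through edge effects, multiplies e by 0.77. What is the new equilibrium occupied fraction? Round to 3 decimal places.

0.135

Before: p* = h − e/c = 0.501 − 0.225/0.968 = 0.501 − 0.2324 = 0.2686.
After: c = 0.968, e = 0.17325, h = 0.314; p* = 0.314 − 0.17325/0.968 = 0.1350.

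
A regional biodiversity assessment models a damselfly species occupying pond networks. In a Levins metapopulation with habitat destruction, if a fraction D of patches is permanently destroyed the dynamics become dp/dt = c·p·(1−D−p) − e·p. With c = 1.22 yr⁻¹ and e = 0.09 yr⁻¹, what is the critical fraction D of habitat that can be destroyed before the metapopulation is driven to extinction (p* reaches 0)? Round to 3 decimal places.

0.926

The nontrivial equilibrium is p* = (1−D) − e/c; extinction occurs when this hits zero.
So D_crit = 1 − e/c = 1 − 0.09/1.22 = 1 − 0.0738 = 0.9262.
This equals the undisturbed p*, a classic result of Lande's extension.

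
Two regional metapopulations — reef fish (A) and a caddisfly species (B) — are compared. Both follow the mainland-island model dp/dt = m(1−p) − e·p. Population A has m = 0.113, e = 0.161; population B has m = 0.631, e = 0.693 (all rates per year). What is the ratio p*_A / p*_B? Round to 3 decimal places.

A: p*_A = m/(m+e) = 0.113/0.2740 = 0.4124.
B: p*_B = 0.631/1.3240 = 0.4766.
p*_A / p*_B = 0.4124/0.4766 = 0.8653.

0.865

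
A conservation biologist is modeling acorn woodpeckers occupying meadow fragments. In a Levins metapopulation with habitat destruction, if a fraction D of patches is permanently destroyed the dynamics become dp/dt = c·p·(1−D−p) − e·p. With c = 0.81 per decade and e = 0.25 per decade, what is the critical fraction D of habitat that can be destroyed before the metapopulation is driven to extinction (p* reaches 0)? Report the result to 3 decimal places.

0.691

The nontrivial equilibrium is p* = (1−D) − e/c; extinction occurs when this hits zero.
So D_crit = 1 − e/c = 1 − 0.25/0.81 = 1 − 0.3086 = 0.6914.
This equals the undisturbed p*, a classic result of Lande's extension.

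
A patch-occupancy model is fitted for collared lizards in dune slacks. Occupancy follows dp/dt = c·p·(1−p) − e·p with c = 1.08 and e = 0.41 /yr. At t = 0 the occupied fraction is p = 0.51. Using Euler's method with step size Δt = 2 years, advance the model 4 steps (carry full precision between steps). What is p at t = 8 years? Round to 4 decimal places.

Update rule: p ← p + [c·p·(1−p) − e·p]·Δt with Δt = 2.
  1  |  dp/dt·Δt = +0.121584  |  p_1 = 0.631584
  2  |  dp/dt·Δt = -0.015298  |  p_2 = 0.616286
  3  |  dp/dt·Δt = +0.005437  |  p_3 = 0.621723
  4  |  dp/dt·Δt = -0.001816  |  p_4 = 0.619907

0.6199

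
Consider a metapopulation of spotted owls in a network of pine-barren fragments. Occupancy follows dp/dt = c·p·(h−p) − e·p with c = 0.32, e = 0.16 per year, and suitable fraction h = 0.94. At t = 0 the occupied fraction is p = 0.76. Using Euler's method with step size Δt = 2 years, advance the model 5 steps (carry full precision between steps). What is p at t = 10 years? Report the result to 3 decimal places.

0.471

Update rule: p ← p + [c·p·(h−p) − e·p]·Δt with Δt = 2.
step 1: Δp = -0.15565, p = 0.60435
step 2: Δp = -0.06357, p = 0.54078
step 3: Δp = -0.03488, p = 0.50590
step 4: Δp = -0.02134, p = 0.48456
step 5: Δp = -0.01382, p = 0.47074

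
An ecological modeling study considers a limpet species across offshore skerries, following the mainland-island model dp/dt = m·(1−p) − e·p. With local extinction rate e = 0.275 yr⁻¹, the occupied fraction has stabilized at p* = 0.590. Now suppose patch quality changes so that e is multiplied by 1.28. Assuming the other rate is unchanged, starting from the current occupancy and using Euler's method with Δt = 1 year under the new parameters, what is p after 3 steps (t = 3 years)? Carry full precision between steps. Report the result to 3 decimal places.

Balance m(1−p*) = e·p* gives m = e·p*/(1−p*) = 0.275×0.59000/0.41000 = 0.39573.
Starting from p₀ = 0.59000; update p ← p + (dp/dt)·Δt with the new parameters.
  1  |  dp/dt·Δt = -0.045430  |  p_1 = 0.544570
  2  |  dp/dt·Δt = -0.011461  |  p_2 = 0.533109
  3  |  dp/dt·Δt = -0.002891  |  p_3 = 0.530218

0.530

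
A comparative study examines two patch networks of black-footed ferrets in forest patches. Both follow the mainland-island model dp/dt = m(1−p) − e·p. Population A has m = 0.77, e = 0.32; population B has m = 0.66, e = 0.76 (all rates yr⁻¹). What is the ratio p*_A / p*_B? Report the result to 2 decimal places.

1.52

A: p*_A = m/(m+e) = 0.77/1.0900 = 0.7064.
B: p*_B = 0.66/1.4200 = 0.4648.
p*_A / p*_B = 0.7064/0.4648 = 1.5199.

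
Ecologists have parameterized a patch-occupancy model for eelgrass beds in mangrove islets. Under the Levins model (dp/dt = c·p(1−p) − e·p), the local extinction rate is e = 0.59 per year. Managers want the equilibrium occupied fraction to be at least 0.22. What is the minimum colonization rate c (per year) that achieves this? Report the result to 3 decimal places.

0.756

p* = 1 − e/c ≥ 0.22 requires e/c ≤ 0.7800, i.e. c ≥ e/0.7800.
c_min = 0.59/0.7800 = 0.7564.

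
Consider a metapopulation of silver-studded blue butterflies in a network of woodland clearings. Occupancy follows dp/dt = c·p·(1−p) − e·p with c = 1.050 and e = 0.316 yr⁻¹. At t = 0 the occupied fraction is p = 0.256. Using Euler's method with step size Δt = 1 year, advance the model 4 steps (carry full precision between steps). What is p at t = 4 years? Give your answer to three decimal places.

0.665

Update rule: p ← p + [c·p·(1−p) − e·p]·Δt with Δt = 1.
t = 1: p = 0.25600 + (+0.11909) = 0.37509
t = 2: p = 0.37509 + (+0.12759) = 0.50268
t = 3: p = 0.50268 + (+0.10365) = 0.60633
t = 4: p = 0.60633 + (+0.05903) = 0.66536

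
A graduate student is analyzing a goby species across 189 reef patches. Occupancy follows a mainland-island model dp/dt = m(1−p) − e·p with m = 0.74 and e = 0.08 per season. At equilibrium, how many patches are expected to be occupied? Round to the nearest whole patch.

171

p* = m/(m+e) = 0.74/0.8200 = 0.9024.
Expected occupied patches = N × p* = 189 × 0.9024 = 170.56 ≈ 171.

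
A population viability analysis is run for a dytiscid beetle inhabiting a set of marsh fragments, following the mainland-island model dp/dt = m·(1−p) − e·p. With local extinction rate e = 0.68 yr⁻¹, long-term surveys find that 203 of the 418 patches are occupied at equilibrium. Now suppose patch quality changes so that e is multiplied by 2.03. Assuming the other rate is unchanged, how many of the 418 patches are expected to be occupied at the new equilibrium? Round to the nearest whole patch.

Observed p* = 203/418 = 0.48565.
Balance m(1−p*) = e·p* gives m = e·p*/(1−p*) = 0.68×0.48565/0.51435 = 0.64206.
New p* = m/(m+e) = 0.64206/(0.64206+1.38040) = 0.31746.
Expected occupied = 418 × 0.31746 = 132.70 ≈ 133.

133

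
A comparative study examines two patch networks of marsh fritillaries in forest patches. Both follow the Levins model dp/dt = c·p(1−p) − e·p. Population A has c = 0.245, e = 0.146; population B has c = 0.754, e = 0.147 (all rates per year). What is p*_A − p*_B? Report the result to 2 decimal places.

A: p*_A = 1 − 0.146/0.245 = 0.4041.
B: p*_B = 1 − 0.147/0.754 = 0.8050.
p*_A − p*_B = 0.4041 − 0.8050 = -0.4010.

-0.40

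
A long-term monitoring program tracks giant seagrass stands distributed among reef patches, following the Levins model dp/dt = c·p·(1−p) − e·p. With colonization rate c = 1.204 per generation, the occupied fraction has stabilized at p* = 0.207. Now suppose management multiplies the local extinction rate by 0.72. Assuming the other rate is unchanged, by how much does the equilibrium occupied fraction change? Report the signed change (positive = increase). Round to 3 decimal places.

Balance c(1−p*) = e gives e = 1.204×(1 − 0.20700) = 0.95477.
New p* = 1 − e/c = 1 − 0.68743/1.20400 = 0.42904.
Δp* = 0.42904 − 0.20700 = +0.22204.

0.222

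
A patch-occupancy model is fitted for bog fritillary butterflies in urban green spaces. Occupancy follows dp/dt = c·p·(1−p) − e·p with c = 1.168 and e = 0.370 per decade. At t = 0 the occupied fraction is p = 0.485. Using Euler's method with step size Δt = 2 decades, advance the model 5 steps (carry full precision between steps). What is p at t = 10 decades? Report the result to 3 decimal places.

Update rule: p ← p + [c·p·(1−p) − e·p]·Δt with Δt = 2.
  1  |  dp/dt·Δt = +0.224574  |  p_1 = 0.709574
  2  |  dp/dt·Δt = -0.043686  |  p_2 = 0.665889
  3  |  dp/dt·Δt = +0.026958  |  p_3 = 0.692846
  4  |  dp/dt·Δt = -0.015582  |  p_4 = 0.677265
  5  |  dp/dt·Δt = +0.009420  |  p_5 = 0.686685

0.687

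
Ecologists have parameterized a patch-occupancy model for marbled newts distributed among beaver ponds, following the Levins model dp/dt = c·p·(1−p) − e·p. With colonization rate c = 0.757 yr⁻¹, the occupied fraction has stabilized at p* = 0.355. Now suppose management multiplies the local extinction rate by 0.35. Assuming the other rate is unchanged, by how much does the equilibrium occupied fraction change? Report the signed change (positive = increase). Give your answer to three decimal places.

0.419

Balance c(1−p*) = e gives e = 0.757×(1 − 0.35500) = 0.48827.
New p* = 1 − e/c = 1 − 0.17089/0.75700 = 0.77425.
Δp* = 0.77425 − 0.35500 = +0.41925.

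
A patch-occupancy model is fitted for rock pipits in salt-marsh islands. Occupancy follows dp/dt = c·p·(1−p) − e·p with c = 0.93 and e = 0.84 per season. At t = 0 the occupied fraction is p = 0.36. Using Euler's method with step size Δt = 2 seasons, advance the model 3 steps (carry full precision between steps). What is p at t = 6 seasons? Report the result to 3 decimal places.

Update rule: p ← p + [c·p·(1−p) − e·p]·Δt with Δt = 2.
p: 0.36000 → 0.18374  (Δp = -0.17626)
p: 0.18374 → 0.15402  (Δp = -0.02972)
p: 0.15402 → 0.13762  (Δp = -0.01640)

0.138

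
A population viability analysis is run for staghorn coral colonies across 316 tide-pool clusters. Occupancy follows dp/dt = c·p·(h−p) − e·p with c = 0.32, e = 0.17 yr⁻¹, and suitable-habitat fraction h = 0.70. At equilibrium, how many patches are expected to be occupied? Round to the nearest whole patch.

p* = h − e/c = 0.70 − 0.5312 = 0.1687.
Expected occupied patches = N × p* = 316 × 0.1687 = 53.32 ≈ 53.

53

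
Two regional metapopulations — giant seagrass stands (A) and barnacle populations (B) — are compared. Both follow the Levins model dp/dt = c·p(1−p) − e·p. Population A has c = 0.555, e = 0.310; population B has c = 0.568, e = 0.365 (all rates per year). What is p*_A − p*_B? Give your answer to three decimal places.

A: p*_A = 1 − 0.310/0.555 = 0.4414.
B: p*_B = 1 − 0.365/0.568 = 0.3574.
p*_A − p*_B = 0.4414 − 0.3574 = 0.0840.

0.084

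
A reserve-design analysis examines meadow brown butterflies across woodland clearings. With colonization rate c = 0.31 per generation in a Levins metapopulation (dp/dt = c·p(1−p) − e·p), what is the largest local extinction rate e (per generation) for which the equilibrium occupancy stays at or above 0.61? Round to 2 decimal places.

1 − e/c ≥ 0.61 ⇒ e ≤ c(1 − 0.61) = 0.31 × 0.3900.
e_max = 0.1209.

0.12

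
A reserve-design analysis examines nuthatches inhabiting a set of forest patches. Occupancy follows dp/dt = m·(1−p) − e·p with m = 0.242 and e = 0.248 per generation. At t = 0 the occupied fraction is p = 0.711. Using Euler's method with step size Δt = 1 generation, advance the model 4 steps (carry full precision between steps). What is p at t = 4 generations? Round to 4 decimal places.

Update rule: p ← p + [m·(1−p) − e·p]·Δt with Δt = 1.
step 1: Δp = -0.10639, p = 0.60461
step 2: Δp = -0.05426, p = 0.55035
step 3: Δp = -0.02767, p = 0.52268
step 4: Δp = -0.01411, p = 0.50857

0.5086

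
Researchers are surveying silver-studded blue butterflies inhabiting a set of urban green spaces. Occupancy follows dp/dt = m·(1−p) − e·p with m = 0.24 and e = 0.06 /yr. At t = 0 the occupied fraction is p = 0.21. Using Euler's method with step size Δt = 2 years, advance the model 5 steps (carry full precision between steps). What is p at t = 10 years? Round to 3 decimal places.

Update rule: p ← p + [m·(1−p) − e·p]·Δt with Δt = 2.
  1  |  dp/dt·Δt = +0.354000  |  p_1 = 0.564000
  2  |  dp/dt·Δt = +0.141600  |  p_2 = 0.705600
  3  |  dp/dt·Δt = +0.056640  |  p_3 = 0.762240
  4  |  dp/dt·Δt = +0.022656  |  p_4 = 0.784896
  5  |  dp/dt·Δt = +0.009062  |  p_5 = 0.793958

0.794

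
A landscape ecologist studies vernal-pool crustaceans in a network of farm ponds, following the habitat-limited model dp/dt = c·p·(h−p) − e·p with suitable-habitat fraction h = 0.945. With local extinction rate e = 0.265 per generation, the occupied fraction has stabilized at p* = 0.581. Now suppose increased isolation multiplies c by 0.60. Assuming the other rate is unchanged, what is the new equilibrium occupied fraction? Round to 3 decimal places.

Balance c(h−p*) = e gives c = e/(0.945 − 0.58100) = 0.265/0.36400 = 0.72802.
New p* = 0.945 − e/c = 0.945 − 0.26500/0.43681 = 0.33833.

0.338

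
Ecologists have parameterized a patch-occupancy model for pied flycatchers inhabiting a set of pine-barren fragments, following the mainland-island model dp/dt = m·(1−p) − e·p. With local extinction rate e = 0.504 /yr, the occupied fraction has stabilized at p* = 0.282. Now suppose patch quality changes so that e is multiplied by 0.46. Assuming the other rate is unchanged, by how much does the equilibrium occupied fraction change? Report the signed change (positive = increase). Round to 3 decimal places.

Balance m(1−p*) = e·p* gives m = e·p*/(1−p*) = 0.504×0.28200/0.71800 = 0.19795.
New p* = m/(m+e) = 0.19795/(0.19795+0.23184) = 0.46057.
Δp* = 0.46057 − 0.28200 = +0.17857.

0.179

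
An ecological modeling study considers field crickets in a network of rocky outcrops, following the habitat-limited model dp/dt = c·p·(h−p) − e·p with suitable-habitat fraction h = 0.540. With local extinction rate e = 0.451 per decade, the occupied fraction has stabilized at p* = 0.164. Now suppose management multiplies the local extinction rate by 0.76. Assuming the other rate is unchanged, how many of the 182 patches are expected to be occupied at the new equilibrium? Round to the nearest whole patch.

Balance c(h−p*) = e gives c = e/(0.54 − 0.16400) = 0.451/0.37600 = 1.19947.
New p* = 0.54 − e/c = 0.54 − 0.34276/1.19947 = 0.25424.
Expected occupied = 182 × 0.25424 = 46.27 ≈ 46.

46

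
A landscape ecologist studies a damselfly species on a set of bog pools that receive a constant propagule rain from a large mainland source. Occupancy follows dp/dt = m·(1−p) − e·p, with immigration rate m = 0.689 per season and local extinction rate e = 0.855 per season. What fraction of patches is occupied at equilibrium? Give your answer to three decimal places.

0.446

At equilibrium the propagule rain into empty patches balances local extinction: m(1−p*) = e·p*.
p* = m/(m+e) = 0.689/(0.689+0.855) = 0.689/1.5440 = 0.4462.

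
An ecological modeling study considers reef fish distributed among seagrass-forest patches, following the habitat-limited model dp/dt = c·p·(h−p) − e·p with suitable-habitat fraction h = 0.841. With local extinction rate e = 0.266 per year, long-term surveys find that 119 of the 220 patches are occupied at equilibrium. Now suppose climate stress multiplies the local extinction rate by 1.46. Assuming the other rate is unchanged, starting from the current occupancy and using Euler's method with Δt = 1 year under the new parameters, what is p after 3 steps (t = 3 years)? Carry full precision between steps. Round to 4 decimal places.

Observed p* = 119/220 = 0.54091.
Balance c(h−p*) = e gives c = e/(0.841 − 0.54091) = 0.266/0.30009 = 0.88640.
Starting from p₀ = 0.54091; update p ← p + (dp/dt)·Δt with the new parameters.
p: 0.54091 → 0.47472  (Δp = -0.06619)
p: 0.47472 → 0.44449  (Δp = -0.03024)
p: 0.44449 → 0.42809  (Δp = -0.01640)

0.4281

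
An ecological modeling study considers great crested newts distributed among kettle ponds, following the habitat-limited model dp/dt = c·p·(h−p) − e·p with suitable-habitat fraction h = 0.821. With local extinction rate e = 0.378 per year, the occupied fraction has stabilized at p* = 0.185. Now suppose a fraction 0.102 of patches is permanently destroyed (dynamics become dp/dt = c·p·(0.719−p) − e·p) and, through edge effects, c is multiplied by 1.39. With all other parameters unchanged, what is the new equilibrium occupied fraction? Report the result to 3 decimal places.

Balance c(h−p*) = e gives c = e/(0.821 − 0.18500) = 0.378/0.63600 = 0.59434.
New p* = 0.719 − e/c = 0.719 − 0.37800/0.82613 = 0.26144.

0.261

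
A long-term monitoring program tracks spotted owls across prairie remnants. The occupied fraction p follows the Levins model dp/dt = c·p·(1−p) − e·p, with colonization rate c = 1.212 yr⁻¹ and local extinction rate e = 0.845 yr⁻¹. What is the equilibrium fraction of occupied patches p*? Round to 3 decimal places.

0.303

At equilibrium, colonization balances extinction: c·p*·(1−p*) = e·p*.
So p* = 1 − e/c = 1 − 0.845/1.212 = 1 − 0.6972 = 0.3028.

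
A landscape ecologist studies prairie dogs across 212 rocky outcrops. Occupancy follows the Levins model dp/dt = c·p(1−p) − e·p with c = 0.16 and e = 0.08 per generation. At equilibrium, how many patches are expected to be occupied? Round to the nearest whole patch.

106

p* = 1 − e/c = 1 − 0.08/0.16 = 0.5000.
Expected occupied patches = N × p* = 212 × 0.5000 = 106.00 ≈ 106.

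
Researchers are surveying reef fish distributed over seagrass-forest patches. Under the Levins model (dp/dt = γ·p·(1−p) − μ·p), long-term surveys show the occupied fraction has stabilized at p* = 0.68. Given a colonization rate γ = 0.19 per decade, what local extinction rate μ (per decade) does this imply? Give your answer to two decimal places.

0.06

At equilibrium γ(1−p*) = μ.
μ = 0.19 × (1 − 0.68) = 0.19 × 0.3200 = 0.0608.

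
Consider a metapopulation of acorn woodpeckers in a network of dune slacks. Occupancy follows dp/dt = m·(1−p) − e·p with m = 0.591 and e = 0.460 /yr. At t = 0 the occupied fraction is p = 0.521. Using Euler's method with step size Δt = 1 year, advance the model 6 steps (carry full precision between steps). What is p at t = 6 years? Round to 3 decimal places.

0.562

Update rule: p ← p + [m·(1−p) − e·p]·Δt with Δt = 1.
t = 1: p = 0.52100 + (+0.04343) = 0.56443
t = 2: p = 0.56443 + (-0.00221) = 0.56221
t = 3: p = 0.56221 + (+0.00011) = 0.56233
t = 4: p = 0.56233 + (-0.00001) = 0.56232
t = 5: p = 0.56232 + (+0.00000) = 0.56232
t = 6: p = 0.56232 + (-0.00000) = 0.56232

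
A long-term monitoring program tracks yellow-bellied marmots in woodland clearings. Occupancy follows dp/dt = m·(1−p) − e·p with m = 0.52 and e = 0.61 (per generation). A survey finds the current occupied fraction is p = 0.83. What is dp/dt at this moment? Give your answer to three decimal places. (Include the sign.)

Colonization term: m·(1−p) = 0.52×0.1700 = 0.08840.
Extinction term: e·p = 0.50630.
dp/dt = 0.08840 − 0.50630 = -0.41790.

-0.418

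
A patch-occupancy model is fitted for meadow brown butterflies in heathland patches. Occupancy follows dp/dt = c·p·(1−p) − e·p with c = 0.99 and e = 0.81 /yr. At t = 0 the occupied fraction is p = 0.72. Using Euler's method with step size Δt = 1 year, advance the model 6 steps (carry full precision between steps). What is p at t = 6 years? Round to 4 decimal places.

Update rule: p ← p + [c·p·(1−p) − e·p]·Δt with Δt = 1.
p: 0.72000 → 0.33638  (Δp = -0.38362)
p: 0.33638 → 0.28491  (Δp = -0.05147)
p: 0.28491 → 0.25583  (Δp = -0.02908)
p: 0.25583 → 0.23709  (Δp = -0.01875)
p: 0.23709 → 0.22411  (Δp = -0.01297)
p: 0.22411 → 0.21473  (Δp = -0.00938)

0.2147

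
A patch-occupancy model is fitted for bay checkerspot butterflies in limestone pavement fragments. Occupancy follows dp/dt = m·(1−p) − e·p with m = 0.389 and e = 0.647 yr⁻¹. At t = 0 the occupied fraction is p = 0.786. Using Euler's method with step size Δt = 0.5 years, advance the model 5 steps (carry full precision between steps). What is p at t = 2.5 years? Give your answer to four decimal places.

0.3862

Update rule: p ← p + [m·(1−p) − e·p]·Δt with Δt = 0.5.
step 1: Δp = -0.21265, p = 0.57335
step 2: Δp = -0.10250, p = 0.47086
step 3: Δp = -0.04940, p = 0.42145
step 4: Δp = -0.02381, p = 0.39764
step 5: Δp = -0.01148, p = 0.38616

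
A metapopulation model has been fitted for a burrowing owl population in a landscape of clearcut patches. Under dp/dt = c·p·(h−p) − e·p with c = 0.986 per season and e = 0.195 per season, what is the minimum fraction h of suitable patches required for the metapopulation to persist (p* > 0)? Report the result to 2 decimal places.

p* = h − e/c is positive only when h > e/c.
h_min = e/c = 0.195/0.986 = 0.1978.

0.20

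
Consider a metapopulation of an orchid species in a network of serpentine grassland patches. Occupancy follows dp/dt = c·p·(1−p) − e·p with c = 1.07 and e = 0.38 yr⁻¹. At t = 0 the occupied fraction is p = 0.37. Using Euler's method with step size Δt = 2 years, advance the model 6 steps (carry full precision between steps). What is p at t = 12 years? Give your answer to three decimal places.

0.645

Update rule: p ← p + [c·p·(1−p) − e·p]·Δt with Δt = 2.
  1  |  dp/dt·Δt = +0.217634  |  p_1 = 0.587634
  2  |  dp/dt·Δt = +0.071964  |  p_2 = 0.659598
  3  |  dp/dt·Δt = -0.020803  |  p_3 = 0.638795
  4  |  dp/dt·Δt = +0.008291  |  p_4 = 0.647086
  5  |  dp/dt·Δt = -0.003083  |  p_5 = 0.644003
  6  |  dp/dt·Δt = +0.001180  |  p_6 = 0.645184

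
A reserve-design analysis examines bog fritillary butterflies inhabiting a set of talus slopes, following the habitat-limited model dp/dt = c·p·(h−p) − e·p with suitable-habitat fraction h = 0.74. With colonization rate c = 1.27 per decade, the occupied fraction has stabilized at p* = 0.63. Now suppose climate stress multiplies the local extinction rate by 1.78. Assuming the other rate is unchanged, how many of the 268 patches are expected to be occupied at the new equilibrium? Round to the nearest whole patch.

146

Balance c(h−p*) = e gives e = 1.27×(0.74 − 0.63000) = 0.13970.
New p* = 0.74 − e/c = 0.74 − 0.24867/1.27000 = 0.54420.
Expected occupied = 268 × 0.54420 = 145.85 ≈ 146.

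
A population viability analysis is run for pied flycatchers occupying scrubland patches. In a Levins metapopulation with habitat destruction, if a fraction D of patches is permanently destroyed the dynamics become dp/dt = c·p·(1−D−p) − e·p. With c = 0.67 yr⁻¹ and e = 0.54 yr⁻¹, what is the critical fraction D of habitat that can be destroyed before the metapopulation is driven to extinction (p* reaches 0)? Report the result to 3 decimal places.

0.194

The nontrivial equilibrium is p* = (1−D) − e/c; extinction occurs when this hits zero.
So D_crit = 1 − e/c = 1 − 0.54/0.67 = 1 − 0.8060 = 0.1940.
This equals the undisturbed p*, a classic result of Lande's extension.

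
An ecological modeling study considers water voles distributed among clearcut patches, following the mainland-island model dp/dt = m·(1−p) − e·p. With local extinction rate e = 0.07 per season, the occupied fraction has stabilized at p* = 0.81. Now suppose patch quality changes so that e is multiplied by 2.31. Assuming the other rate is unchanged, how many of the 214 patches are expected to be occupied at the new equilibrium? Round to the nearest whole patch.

139

Balance m(1−p*) = e·p* gives m = e·p*/(1−p*) = 0.07×0.81000/0.19000 = 0.29842.
New p* = m/(m+e) = 0.29842/(0.29842+0.16170) = 0.64857.
Expected occupied = 214 × 0.64857 = 138.79 ≈ 139.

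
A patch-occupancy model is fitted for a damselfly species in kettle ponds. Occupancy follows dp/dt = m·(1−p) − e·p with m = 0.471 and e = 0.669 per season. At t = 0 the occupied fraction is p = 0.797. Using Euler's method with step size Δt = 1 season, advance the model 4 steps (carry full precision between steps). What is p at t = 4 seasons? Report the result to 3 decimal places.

0.413

Update rule: p ← p + [m·(1−p) − e·p]·Δt with Δt = 1.
t = 1: p = 0.79700 + (-0.43758) = 0.35942
t = 2: p = 0.35942 + (+0.06126) = 0.42068
t = 3: p = 0.42068 + (-0.00858) = 0.41210
t = 4: p = 0.41210 + (+0.00120) = 0.41331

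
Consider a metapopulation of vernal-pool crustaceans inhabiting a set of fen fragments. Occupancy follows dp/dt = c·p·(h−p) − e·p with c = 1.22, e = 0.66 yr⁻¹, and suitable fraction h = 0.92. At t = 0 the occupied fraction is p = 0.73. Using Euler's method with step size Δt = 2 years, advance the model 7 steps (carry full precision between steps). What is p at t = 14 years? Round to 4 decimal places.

0.3790

Update rule: p ← p + [c·p·(h−p) − e·p]·Δt with Δt = 2.
step 1: Δp = -0.62517, p = 0.10483
step 2: Δp = +0.07013, p = 0.17496
step 3: Δp = +0.08711, p = 0.26207
step 4: Δp = +0.07478, p = 0.33685
step 5: Δp = +0.03466, p = 0.37151
step 6: Δp = +0.00681, p = 0.37831
step 7: Δp = +0.00065, p = 0.37896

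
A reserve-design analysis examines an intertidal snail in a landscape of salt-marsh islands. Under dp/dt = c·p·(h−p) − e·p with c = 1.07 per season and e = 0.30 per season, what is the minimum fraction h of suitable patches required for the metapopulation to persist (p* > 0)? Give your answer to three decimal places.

0.280

p* = h − e/c is positive only when h > e/c.
h_min = e/c = 0.30/1.07 = 0.2804.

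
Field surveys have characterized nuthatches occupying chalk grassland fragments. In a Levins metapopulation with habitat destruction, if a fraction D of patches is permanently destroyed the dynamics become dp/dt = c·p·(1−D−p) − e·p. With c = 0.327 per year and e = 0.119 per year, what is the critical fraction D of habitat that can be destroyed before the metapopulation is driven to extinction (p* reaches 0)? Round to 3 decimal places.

The nontrivial equilibrium is p* = (1−D) − e/c; extinction occurs when this hits zero.
So D_crit = 1 − e/c = 1 − 0.119/0.327 = 1 − 0.3639 = 0.6361.
Note this equals the original equilibrium occupancy — the Levins extinction-debt result.

0.636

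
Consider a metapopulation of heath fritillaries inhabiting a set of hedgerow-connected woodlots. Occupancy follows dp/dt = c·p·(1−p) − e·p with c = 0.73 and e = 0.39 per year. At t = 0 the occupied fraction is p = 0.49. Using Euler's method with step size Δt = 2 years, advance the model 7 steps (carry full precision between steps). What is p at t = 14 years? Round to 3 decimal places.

0.466

Update rule: p ← p + [c·p·(1−p) − e·p]·Δt with Δt = 2.
t = 2: p = 0.49000 + (-0.01735) = 0.47265
t = 4: p = 0.47265 + (-0.00476) = 0.46789
t = 6: p = 0.46789 + (-0.00146) = 0.46643
t = 8: p = 0.46643 + (-0.00046) = 0.46597
t = 10: p = 0.46597 + (-0.00015) = 0.46582
t = 12: p = 0.46582 + (-0.00005) = 0.46578
t = 14: p = 0.46578 + (-0.00002) = 0.46576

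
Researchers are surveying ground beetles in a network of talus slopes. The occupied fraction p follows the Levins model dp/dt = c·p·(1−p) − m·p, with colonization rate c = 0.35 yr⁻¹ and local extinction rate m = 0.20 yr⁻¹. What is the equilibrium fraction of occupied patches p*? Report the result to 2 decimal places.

0.43

Setting dp/dt = 0 and dividing through by p* gives c·(1−p*) = m.
So p* = 1 − m/c = 1 − 0.20/0.35 = 1 − 0.5714 = 0.4286.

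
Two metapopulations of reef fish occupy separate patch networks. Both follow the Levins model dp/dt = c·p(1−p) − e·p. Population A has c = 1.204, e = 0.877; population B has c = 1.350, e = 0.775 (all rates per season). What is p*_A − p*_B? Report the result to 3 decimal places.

A: p*_A = 1 − 0.877/1.204 = 0.2716.
B: p*_B = 1 − 0.775/1.350 = 0.4259.
p*_A − p*_B = 0.2716 − 0.4259 = -0.1543.

-0.154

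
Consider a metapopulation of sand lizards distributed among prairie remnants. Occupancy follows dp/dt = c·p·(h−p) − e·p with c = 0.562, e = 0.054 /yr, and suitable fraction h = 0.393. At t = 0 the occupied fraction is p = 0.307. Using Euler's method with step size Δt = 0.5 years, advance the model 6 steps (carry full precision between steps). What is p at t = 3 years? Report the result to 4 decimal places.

Update rule: p ← p + [c·p·(h−p) − e·p]·Δt with Δt = 0.5.
p: 0.30700 → 0.30613  (Δp = -0.00087)
p: 0.30613 → 0.30534  (Δp = -0.00079)
p: 0.30534 → 0.30461  (Δp = -0.00072)
p: 0.30461 → 0.30396  (Δp = -0.00066)
p: 0.30396 → 0.30335  (Δp = -0.00060)
p: 0.30335 → 0.30281  (Δp = -0.00055)

0.3028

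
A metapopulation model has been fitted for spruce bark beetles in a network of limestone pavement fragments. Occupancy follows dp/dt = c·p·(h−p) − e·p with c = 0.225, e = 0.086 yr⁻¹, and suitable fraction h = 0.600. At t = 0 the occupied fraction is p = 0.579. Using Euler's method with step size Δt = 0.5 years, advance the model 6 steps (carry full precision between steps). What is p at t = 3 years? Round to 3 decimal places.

0.468

Update rule: p ← p + [c·p·(h−p) − e·p]·Δt with Δt = 0.5.
step 1: Δp = -0.02353, p = 0.55547
step 2: Δp = -0.02110, p = 0.53437
step 3: Δp = -0.01903, p = 0.51534
step 4: Δp = -0.01725, p = 0.49808
step 5: Δp = -0.01571, p = 0.48238
step 6: Δp = -0.01436, p = 0.46802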